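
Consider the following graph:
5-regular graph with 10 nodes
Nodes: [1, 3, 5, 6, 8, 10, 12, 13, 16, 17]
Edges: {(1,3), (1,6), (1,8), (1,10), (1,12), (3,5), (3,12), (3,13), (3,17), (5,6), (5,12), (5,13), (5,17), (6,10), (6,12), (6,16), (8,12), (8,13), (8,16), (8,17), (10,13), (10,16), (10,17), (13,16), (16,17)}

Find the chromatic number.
Clique number ω(G) = 3 (lower bound: χ ≥ ω).
Suppose a proper 3-coloring c exists. The clique [1, 3, 12] takes 3 distinct colors; by symmetry let c(1) = 1, c(3) = 2, c(12) = 3.
- Vertex 5: neighbors [3, 12] already have colors [2, 3] ⇒ c(5) = 1.
- Vertex 8: neighbors [1, 12] already have colors [1, 3] ⇒ c(8) = 2.
- Vertex 6: neighbors [1, 12] already have colors [1, 3] ⇒ c(6) = 2.
- Vertex 10: neighbors [1, 6] already have colors [1, 2] ⇒ c(10) = 3.
- Vertex 13: neighbors [5, 3, 10] already have colors [1, 2, 3] — all 3 colors blocked. Contradiction.
The forced assignments end in a contradiction, so G has no proper 3-coloring (χ ≥ 4).
The coloring below uses 4 colors, so χ(G) = 4.
A valid 4-coloring: color 1: [3, 8, 10]; color 2: [1, 5, 16]; color 3: [12, 13, 17]; color 4: [6].

χ(G) = 4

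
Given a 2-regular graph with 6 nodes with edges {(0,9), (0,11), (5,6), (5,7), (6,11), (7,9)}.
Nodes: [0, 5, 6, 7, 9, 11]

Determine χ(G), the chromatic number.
χ(G) = 2

Clique number ω(G) = 2 (lower bound: χ ≥ ω).
The graph is bipartite (no odd cycle), so 2 colors suffice: χ(G) = 2.
A valid 2-coloring: color 1: [0, 6, 7]; color 2: [5, 9, 11].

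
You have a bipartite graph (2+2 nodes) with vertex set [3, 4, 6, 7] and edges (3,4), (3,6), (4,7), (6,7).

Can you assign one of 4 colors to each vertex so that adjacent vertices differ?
Yes, G is 4-colorable

A valid 4-coloring: color 1: [4, 6]; color 2: [3, 7].
(χ(G) = 2 ≤ 4.)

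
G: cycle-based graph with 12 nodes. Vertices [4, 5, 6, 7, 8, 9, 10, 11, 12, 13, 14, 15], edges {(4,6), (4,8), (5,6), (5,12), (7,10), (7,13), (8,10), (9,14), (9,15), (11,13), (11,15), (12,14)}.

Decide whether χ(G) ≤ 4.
Yes, G is 4-colorable

A valid 4-coloring: color 1: [6, 7, 8, 9, 11, 12]; color 2: [4, 5, 10, 13, 14, 15].
(χ(G) = 2 ≤ 4.)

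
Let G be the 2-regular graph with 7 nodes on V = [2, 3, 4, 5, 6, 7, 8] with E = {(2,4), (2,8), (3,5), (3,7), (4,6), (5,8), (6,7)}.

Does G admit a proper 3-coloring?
Yes, G is 3-colorable

A valid 3-coloring: color 1: [2, 5, 6]; color 2: [4, 7, 8]; color 3: [3].
(χ(G) = 3 ≤ 3.)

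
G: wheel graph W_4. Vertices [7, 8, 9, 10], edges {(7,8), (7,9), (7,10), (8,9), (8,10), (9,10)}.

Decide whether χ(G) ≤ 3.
No, G is not 3-colorable

The clique on vertices [7, 8, 9, 10] has size 4 > 3, so it alone needs 4 colors.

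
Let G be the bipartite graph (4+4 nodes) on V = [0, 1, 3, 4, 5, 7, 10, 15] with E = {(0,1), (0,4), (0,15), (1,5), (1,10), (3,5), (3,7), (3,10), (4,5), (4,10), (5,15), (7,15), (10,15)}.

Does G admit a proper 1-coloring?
No, G is not 1-colorable

Edge (0,1) forces its endpoints to differ, so 1 color is not enough.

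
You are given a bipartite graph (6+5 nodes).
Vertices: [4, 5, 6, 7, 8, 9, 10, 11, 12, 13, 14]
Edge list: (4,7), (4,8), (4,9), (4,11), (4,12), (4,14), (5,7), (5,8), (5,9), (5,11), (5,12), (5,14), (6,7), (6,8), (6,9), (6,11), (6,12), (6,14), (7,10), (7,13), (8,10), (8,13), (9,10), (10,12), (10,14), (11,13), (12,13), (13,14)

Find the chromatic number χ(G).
χ(G) = 2

Clique number ω(G) = 2 (lower bound: χ ≥ ω).
The graph is bipartite (no odd cycle), so 2 colors suffice: χ(G) = 2.
A valid 2-coloring: color 1: [4, 5, 6, 10, 13]; color 2: [7, 8, 9, 11, 12, 14].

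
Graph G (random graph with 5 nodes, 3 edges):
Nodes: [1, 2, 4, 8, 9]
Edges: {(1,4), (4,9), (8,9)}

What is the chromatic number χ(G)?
χ(G) = 2

Clique number ω(G) = 2 (lower bound: χ ≥ ω).
The graph is bipartite (no odd cycle), so 2 colors suffice: χ(G) = 2.
A valid 2-coloring: color 1: [1, 2, 9]; color 2: [4, 8].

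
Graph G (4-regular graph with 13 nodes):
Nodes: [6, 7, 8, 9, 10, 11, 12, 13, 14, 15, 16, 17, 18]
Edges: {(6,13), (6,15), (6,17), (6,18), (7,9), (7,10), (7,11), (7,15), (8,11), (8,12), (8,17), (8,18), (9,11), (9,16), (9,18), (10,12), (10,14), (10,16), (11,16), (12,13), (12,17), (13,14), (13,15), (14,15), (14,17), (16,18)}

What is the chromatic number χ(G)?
χ(G) = 3

Clique number ω(G) = 3 (lower bound: χ ≥ ω).
The clique on [6, 13, 15] has size 3, forcing χ ≥ 3, and the coloring below uses 3 colors, so χ(G) = 3.
A valid 3-coloring: color 1: [6, 7, 12, 14, 16]; color 2: [10, 11, 13, 17, 18]; color 3: [8, 9, 15].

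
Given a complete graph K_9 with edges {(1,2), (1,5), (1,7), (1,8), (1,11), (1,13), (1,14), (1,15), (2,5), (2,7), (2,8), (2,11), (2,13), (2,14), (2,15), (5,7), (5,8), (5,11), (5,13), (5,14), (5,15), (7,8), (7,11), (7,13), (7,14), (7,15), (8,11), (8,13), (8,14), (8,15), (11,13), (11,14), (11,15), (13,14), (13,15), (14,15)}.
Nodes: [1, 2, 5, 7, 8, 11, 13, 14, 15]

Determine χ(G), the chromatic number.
Clique number ω(G) = 9 (lower bound: χ ≥ ω).
The clique on [1, 2, 5, 7, 8, 11, 13, 14, 15] has size 9, forcing χ ≥ 9, and the coloring below uses 9 colors, so χ(G) = 9.
A valid 9-coloring: color 1: [8]; color 2: [13]; color 3: [7]; color 4: [14]; color 5: [2]; color 6: [11]; color 7: [5]; color 8: [15]; color 9: [1].

χ(G) = 9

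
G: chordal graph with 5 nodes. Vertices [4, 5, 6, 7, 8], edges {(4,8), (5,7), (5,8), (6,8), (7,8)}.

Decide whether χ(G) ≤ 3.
Yes, G is 3-colorable

A valid 3-coloring: color 1: [8]; color 2: [4, 6, 7]; color 3: [5].
(χ(G) = 3 ≤ 3.)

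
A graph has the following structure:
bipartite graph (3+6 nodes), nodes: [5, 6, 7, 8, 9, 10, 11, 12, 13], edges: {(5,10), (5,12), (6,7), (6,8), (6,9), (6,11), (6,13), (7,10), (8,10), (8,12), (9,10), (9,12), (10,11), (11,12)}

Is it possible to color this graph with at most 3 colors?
Yes, G is 3-colorable

A valid 3-coloring: color 1: [6, 10, 12]; color 2: [5, 7, 8, 9, 11, 13].
(χ(G) = 2 ≤ 3.)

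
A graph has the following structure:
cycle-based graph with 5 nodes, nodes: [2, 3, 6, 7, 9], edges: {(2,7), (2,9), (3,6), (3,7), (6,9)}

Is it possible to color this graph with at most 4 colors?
A valid 4-coloring: color 1: [2, 3]; color 2: [6, 7]; color 3: [9].
(χ(G) = 3 ≤ 4.)

Yes, G is 4-colorable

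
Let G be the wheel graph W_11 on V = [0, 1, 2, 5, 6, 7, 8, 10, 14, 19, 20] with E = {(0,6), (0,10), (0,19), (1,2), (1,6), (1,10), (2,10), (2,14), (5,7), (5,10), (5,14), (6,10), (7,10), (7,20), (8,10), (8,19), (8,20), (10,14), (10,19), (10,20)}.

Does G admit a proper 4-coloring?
A valid 4-coloring: color 1: [10]; color 2: [0, 1, 7, 8, 14]; color 3: [2, 5, 6, 19, 20].
(χ(G) = 3 ≤ 4.)

Yes, G is 4-colorable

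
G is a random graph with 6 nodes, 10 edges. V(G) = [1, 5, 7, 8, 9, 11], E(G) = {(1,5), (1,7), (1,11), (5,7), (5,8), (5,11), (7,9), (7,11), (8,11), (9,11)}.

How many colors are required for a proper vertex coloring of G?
χ(G) = 4

Clique number ω(G) = 4 (lower bound: χ ≥ ω).
The clique on [1, 5, 7, 11] has size 4, forcing χ ≥ 4, and the coloring below uses 4 colors, so χ(G) = 4.
A valid 4-coloring: color 1: [11]; color 2: [7, 8]; color 3: [5, 9]; color 4: [1].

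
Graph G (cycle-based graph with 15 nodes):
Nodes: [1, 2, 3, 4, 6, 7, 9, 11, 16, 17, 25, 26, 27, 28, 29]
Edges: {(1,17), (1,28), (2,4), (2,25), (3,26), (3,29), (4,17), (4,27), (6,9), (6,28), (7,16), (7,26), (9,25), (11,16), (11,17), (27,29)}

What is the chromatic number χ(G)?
χ(G) = 3

Clique number ω(G) = 2 (lower bound: χ ≥ ω).
Odd cycle [11, 17, 4, 27, 29, 3, 26, 7, 16] needs 3 colors (χ ≥ 3).
The coloring below uses 3 colors, so χ(G) = 3.
A valid 3-coloring: color 1: [2, 3, 9, 16, 17, 27, 28]; color 2: [1, 4, 6, 7, 11, 25, 29]; color 3: [26].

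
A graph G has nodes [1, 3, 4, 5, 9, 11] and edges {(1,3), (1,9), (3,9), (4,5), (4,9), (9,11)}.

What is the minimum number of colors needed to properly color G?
Clique number ω(G) = 3 (lower bound: χ ≥ ω).
The clique on [1, 3, 9] has size 3, forcing χ ≥ 3, and the coloring below uses 3 colors, so χ(G) = 3.
A valid 3-coloring: color 1: [5, 9]; color 2: [3, 4, 11]; color 3: [1].

χ(G) = 3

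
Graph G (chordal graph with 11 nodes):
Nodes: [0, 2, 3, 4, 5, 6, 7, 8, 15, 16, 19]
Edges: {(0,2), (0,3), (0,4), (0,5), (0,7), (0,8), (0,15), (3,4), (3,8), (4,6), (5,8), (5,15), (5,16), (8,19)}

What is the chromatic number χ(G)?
Clique number ω(G) = 3 (lower bound: χ ≥ ω).
The clique on [0, 3, 8] has size 3, forcing χ ≥ 3, and the coloring below uses 3 colors, so χ(G) = 3.
A valid 3-coloring: color 1: [0, 6, 16, 19]; color 2: [2, 4, 7, 8, 15]; color 3: [3, 5].

χ(G) = 3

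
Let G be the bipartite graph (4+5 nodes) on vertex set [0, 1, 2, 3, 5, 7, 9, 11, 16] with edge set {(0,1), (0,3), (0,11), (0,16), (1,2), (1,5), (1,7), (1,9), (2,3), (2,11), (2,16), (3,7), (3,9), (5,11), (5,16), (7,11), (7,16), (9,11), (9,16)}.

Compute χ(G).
χ(G) = 2

Clique number ω(G) = 2 (lower bound: χ ≥ ω).
The graph is bipartite (no odd cycle), so 2 colors suffice: χ(G) = 2.
A valid 2-coloring: color 1: [1, 3, 11, 16]; color 2: [0, 2, 5, 7, 9].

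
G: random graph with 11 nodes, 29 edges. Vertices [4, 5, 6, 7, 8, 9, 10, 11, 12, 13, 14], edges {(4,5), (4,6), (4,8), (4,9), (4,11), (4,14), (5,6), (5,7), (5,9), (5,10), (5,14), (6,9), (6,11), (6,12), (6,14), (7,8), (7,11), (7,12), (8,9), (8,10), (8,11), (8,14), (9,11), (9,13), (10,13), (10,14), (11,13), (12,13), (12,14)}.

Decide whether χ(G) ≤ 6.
A valid 6-coloring: color 1: [5, 8, 13]; color 2: [4, 10, 12]; color 3: [11, 14]; color 4: [6, 7]; color 5: [9].
(χ(G) = 4 ≤ 6.)

Yes, G is 6-colorable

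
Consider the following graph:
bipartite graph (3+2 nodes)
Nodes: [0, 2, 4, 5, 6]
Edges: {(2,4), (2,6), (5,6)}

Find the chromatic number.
Clique number ω(G) = 2 (lower bound: χ ≥ ω).
The graph is bipartite (no odd cycle), so 2 colors suffice: χ(G) = 2.
A valid 2-coloring: color 1: [0, 4, 6]; color 2: [2, 5].

χ(G) = 2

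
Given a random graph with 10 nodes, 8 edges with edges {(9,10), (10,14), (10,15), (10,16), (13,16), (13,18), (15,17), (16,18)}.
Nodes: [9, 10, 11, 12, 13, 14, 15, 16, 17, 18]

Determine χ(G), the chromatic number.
Clique number ω(G) = 3 (lower bound: χ ≥ ω).
The clique on [13, 16, 18] has size 3, forcing χ ≥ 3, and the coloring below uses 3 colors, so χ(G) = 3.
A valid 3-coloring: color 1: [10, 11, 12, 17, 18]; color 2: [9, 14, 15, 16]; color 3: [13].

χ(G) = 3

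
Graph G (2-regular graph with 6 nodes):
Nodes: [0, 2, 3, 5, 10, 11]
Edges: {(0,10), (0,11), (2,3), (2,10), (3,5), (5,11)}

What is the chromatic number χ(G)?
χ(G) = 2

Clique number ω(G) = 2 (lower bound: χ ≥ ω).
The graph is bipartite (no odd cycle), so 2 colors suffice: χ(G) = 2.
A valid 2-coloring: color 1: [3, 10, 11]; color 2: [0, 2, 5].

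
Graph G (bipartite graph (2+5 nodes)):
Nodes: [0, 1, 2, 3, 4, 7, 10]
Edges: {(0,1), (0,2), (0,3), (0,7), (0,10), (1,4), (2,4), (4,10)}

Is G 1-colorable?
No, G is not 1-colorable

Edge (0,1) forces its endpoints to differ, so 1 color is not enough.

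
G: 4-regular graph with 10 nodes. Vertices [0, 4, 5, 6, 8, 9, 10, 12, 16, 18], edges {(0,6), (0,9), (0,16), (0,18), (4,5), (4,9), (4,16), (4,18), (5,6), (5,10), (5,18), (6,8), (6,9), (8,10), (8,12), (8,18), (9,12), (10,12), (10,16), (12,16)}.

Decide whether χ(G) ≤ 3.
A valid 3-coloring: color 1: [0, 4, 12]; color 2: [5, 8, 9, 16]; color 3: [6, 10, 18].
(χ(G) = 3 ≤ 3.)

Yes, G is 3-colorable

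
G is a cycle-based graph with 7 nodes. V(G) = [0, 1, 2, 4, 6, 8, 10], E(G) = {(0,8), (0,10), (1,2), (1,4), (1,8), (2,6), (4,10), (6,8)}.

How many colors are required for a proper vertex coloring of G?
χ(G) = 3

Clique number ω(G) = 2 (lower bound: χ ≥ ω).
Odd cycle [1, 4, 10, 0, 8] needs 3 colors (χ ≥ 3).
The coloring below uses 3 colors, so χ(G) = 3.
A valid 3-coloring: color 1: [2, 4, 8]; color 2: [0, 1, 6]; color 3: [10].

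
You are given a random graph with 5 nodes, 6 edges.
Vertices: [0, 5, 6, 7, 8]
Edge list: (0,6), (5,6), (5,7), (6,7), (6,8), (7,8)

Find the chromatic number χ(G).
χ(G) = 3

Clique number ω(G) = 3 (lower bound: χ ≥ ω).
The clique on [6, 7, 8] has size 3, forcing χ ≥ 3, and the coloring below uses 3 colors, so χ(G) = 3.
A valid 3-coloring: color 1: [6]; color 2: [0, 7]; color 3: [5, 8].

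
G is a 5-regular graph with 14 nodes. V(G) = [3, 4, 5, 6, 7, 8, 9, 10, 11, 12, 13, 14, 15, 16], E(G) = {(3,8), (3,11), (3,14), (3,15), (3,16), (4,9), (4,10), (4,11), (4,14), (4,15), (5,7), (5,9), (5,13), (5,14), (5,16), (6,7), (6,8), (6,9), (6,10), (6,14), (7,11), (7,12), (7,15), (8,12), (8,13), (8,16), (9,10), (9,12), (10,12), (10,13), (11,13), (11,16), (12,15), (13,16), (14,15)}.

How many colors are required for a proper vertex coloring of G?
Clique number ω(G) = 3 (lower bound: χ ≥ ω).
The clique on [3, 8, 16] has size 3, forcing χ ≥ 3, and the coloring below uses 3 colors, so χ(G) = 3.
A valid 3-coloring: color 1: [3, 4, 6, 12, 13]; color 2: [7, 9, 14, 16]; color 3: [5, 8, 10, 11, 15].

χ(G) = 3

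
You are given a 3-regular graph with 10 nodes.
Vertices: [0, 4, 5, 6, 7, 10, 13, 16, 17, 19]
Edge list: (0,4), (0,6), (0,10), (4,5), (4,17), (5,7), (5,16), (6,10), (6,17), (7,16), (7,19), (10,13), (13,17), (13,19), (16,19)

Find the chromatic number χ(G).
χ(G) = 3

Clique number ω(G) = 3 (lower bound: χ ≥ ω).
The clique on [0, 6, 10] has size 3, forcing χ ≥ 3, and the coloring below uses 3 colors, so χ(G) = 3.
A valid 3-coloring: color 1: [4, 6, 7, 13]; color 2: [5, 10, 17, 19]; color 3: [0, 16].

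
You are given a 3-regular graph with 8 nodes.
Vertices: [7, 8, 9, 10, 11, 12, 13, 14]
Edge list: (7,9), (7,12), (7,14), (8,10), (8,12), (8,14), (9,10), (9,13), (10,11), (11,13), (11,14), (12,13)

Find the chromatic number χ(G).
χ(G) = 3

Clique number ω(G) = 2 (lower bound: χ ≥ ω).
Odd cycle [10, 8, 12, 7, 9] needs 3 colors (χ ≥ 3).
The coloring below uses 3 colors, so χ(G) = 3.
A valid 3-coloring: color 1: [7, 10, 13]; color 2: [9, 12, 14]; color 3: [8, 11].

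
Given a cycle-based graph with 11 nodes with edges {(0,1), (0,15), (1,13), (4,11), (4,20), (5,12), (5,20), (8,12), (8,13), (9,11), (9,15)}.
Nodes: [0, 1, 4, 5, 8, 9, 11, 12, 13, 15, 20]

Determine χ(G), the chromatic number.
χ(G) = 3

Clique number ω(G) = 2 (lower bound: χ ≥ ω).
Odd cycle [15, 0, 1, 13, 8, 12, 5, 20, 4, 11, 9] needs 3 colors (χ ≥ 3).
The coloring below uses 3 colors, so χ(G) = 3.
A valid 3-coloring: color 1: [1, 5, 8, 11, 15]; color 2: [0, 9, 12, 13, 20]; color 3: [4].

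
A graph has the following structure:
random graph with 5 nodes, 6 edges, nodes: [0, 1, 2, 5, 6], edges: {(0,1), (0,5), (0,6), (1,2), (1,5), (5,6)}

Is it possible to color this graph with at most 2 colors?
The clique on vertices [0, 1, 5] has size 3 > 2, so it alone needs 3 colors.

No, G is not 2-colorable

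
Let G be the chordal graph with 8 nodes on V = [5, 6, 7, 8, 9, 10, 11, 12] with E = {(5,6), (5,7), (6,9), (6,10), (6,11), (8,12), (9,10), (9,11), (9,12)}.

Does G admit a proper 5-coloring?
A valid 5-coloring: color 1: [6, 7, 12]; color 2: [5, 8, 9]; color 3: [10, 11].
(χ(G) = 3 ≤ 5.)

Yes, G is 5-colorable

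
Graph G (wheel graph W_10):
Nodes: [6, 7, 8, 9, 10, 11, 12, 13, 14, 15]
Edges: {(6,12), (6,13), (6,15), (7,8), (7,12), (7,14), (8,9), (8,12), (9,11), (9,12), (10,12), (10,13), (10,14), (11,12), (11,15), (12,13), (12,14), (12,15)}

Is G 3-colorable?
No, G is not 3-colorable

Odd cycle [6, 15, 11, 9, 8, 7, 14, 10, 13] needs 3 colors (χ ≥ 3).
Vertex 12 is adjacent to every vertex of [6, 7, 8, 9, 10, 11, 13, 14, 15], which already need 3 colors among themselves, so 12 needs a new color (χ ≥ 4).
Hence χ(G) ≥ 4 > 3, so no proper 3-coloring exists.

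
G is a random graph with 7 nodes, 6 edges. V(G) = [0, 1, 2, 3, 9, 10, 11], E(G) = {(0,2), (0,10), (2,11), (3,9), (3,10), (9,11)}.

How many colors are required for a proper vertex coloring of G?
Clique number ω(G) = 2 (lower bound: χ ≥ ω).
The graph is bipartite (no odd cycle), so 2 colors suffice: χ(G) = 2.
A valid 2-coloring: color 1: [0, 1, 3, 11]; color 2: [2, 9, 10].

χ(G) = 2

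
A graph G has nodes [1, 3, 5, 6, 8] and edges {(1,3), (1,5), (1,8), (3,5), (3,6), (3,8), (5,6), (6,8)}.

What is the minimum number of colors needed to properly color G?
Clique number ω(G) = 3 (lower bound: χ ≥ ω).
The clique on [1, 3, 8] has size 3, forcing χ ≥ 3, and the coloring below uses 3 colors, so χ(G) = 3.
A valid 3-coloring: color 1: [3]; color 2: [5, 8]; color 3: [1, 6].

χ(G) = 3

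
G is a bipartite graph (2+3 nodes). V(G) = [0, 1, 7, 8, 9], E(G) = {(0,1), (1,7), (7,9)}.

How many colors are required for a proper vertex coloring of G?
Clique number ω(G) = 2 (lower bound: χ ≥ ω).
The graph is bipartite (no odd cycle), so 2 colors suffice: χ(G) = 2.
A valid 2-coloring: color 1: [1, 8, 9]; color 2: [0, 7].

χ(G) = 2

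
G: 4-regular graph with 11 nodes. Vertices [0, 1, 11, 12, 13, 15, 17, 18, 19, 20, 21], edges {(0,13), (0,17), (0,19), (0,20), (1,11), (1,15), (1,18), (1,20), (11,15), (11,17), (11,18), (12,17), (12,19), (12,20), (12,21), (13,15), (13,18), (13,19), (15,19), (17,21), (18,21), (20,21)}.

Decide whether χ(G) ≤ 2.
No, G is not 2-colorable

The clique on vertices [0, 13, 19] has size 3 > 2, so it alone needs 3 colors.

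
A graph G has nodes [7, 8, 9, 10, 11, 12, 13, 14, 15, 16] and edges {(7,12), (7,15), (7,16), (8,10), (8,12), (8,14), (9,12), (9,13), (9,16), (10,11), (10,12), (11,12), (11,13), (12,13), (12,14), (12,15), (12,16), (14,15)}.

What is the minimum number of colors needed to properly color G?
χ(G) = 4

Clique number ω(G) = 3 (lower bound: χ ≥ ω).
Odd cycle [9, 13, 11, 10, 8, 14, 15, 7, 16] needs 3 colors (χ ≥ 3).
Vertex 12 is adjacent to every vertex of [7, 8, 9, 10, 11, 13, 14, 15, 16], which already need 3 colors among themselves, so 12 needs a new color (χ ≥ 4).
The coloring below uses 4 colors, so χ(G) = 4.
A valid 4-coloring: color 1: [12]; color 2: [7, 8, 9, 11]; color 3: [10, 13, 14, 16]; color 4: [15].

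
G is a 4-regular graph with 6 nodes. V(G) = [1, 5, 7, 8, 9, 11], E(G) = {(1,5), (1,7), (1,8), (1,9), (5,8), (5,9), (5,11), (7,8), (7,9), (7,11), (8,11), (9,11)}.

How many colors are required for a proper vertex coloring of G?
χ(G) = 3

Clique number ω(G) = 3 (lower bound: χ ≥ ω).
The clique on [1, 5, 8] has size 3, forcing χ ≥ 3, and the coloring below uses 3 colors, so χ(G) = 3.
A valid 3-coloring: color 1: [8, 9]; color 2: [1, 11]; color 3: [5, 7].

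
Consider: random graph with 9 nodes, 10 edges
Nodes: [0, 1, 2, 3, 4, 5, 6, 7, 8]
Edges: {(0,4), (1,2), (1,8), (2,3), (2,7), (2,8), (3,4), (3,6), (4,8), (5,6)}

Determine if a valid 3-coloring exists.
Yes, G is 3-colorable

A valid 3-coloring: color 1: [2, 4, 6]; color 2: [0, 3, 5, 7, 8]; color 3: [1].
(χ(G) = 3 ≤ 3.)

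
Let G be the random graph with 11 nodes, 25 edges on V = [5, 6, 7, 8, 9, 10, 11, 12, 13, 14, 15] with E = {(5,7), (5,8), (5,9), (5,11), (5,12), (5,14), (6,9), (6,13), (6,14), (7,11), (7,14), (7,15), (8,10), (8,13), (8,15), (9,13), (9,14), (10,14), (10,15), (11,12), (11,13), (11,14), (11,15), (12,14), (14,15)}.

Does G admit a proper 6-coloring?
A valid 6-coloring: color 1: [8, 14]; color 2: [9, 10, 11]; color 3: [5, 6, 15]; color 4: [7, 12, 13].
(χ(G) = 4 ≤ 6.)

Yes, G is 6-colorable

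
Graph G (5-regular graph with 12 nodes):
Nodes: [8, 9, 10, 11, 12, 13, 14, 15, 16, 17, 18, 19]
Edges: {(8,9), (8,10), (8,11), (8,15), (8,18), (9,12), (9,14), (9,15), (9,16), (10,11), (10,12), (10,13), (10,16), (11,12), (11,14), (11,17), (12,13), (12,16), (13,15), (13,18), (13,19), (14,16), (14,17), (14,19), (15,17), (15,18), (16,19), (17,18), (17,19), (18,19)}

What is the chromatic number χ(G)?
Clique number ω(G) = 3 (lower bound: χ ≥ ω).
Suppose a proper 3-coloring c exists. The clique [8, 9, 15] takes 3 distinct colors; by symmetry let c(8) = 1, c(9) = 2, c(15) = 3.
- Vertex 18: neighbors [8, 15] already have colors [1, 3] ⇒ c(18) = 2.
- Vertex 13: neighbors [18, 15] already have colors [2, 3] ⇒ c(13) = 1.
- Vertex 12: neighbors [13, 9] already have colors [1, 2] ⇒ c(12) = 3.
- Vertex 11: neighbors [8, 12] already have colors [1, 3] ⇒ c(11) = 2.
- Vertex 10: neighbors [8, 11, 12] already have colors [1, 2, 3] — all 3 colors blocked. Contradiction.
The forced assignments end in a contradiction, so G has no proper 3-coloring (χ ≥ 4).
The coloring below uses 4 colors, so χ(G) = 4.
A valid 4-coloring: color 1: [9, 11, 18]; color 2: [12, 15, 19]; color 3: [8, 13, 16, 17]; color 4: [10, 14].

χ(G) = 4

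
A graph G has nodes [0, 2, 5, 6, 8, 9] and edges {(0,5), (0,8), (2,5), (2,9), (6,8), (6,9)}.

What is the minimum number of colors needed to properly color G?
χ(G) = 2

Clique number ω(G) = 2 (lower bound: χ ≥ ω).
The graph is bipartite (no odd cycle), so 2 colors suffice: χ(G) = 2.
A valid 2-coloring: color 1: [0, 2, 6]; color 2: [5, 8, 9].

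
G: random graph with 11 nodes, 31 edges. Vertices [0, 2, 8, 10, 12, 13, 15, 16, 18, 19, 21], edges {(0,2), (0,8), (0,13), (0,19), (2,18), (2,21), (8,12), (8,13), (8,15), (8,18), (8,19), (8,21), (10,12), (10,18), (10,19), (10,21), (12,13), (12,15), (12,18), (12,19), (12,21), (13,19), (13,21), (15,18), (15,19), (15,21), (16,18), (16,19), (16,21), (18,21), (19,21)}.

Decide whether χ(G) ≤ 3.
The clique on vertices [8, 12, 15, 18, 21] has size 5 > 3, so it alone needs 5 colors.

No, G is not 3-colorable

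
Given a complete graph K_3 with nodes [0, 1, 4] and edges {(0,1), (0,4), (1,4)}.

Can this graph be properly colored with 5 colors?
Yes, G is 5-colorable

A valid 5-coloring: color 1: [1]; color 2: [0]; color 3: [4].
(χ(G) = 3 ≤ 5.)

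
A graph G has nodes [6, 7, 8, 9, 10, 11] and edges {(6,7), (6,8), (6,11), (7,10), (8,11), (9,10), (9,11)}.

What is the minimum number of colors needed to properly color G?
χ(G) = 3

Clique number ω(G) = 3 (lower bound: χ ≥ ω).
The clique on [6, 8, 11] has size 3, forcing χ ≥ 3, and the coloring below uses 3 colors, so χ(G) = 3.
A valid 3-coloring: color 1: [6, 10]; color 2: [7, 11]; color 3: [8, 9].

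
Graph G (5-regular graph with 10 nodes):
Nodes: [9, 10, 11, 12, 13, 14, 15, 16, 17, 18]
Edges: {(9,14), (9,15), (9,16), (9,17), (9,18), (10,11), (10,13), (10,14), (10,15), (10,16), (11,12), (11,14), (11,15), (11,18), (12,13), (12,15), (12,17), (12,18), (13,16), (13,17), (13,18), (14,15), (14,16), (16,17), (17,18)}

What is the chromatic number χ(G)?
Clique number ω(G) = 4 (lower bound: χ ≥ ω).
The clique on [10, 11, 14, 15] has size 4, forcing χ ≥ 4, and the coloring below uses 4 colors, so χ(G) = 4.
A valid 4-coloring: color 1: [10, 17]; color 2: [15, 16, 18]; color 3: [9, 11, 13]; color 4: [12, 14].

χ(G) = 4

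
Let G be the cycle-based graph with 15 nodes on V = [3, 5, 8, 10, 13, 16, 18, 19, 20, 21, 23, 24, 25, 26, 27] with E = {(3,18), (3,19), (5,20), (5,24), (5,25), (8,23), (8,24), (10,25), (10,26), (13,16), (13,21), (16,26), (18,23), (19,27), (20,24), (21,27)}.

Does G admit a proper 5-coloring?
Yes, G is 5-colorable

A valid 5-coloring: color 1: [5, 8, 10, 16, 18, 19, 21]; color 2: [3, 13, 23, 24, 25, 26, 27]; color 3: [20].
(χ(G) = 3 ≤ 5.)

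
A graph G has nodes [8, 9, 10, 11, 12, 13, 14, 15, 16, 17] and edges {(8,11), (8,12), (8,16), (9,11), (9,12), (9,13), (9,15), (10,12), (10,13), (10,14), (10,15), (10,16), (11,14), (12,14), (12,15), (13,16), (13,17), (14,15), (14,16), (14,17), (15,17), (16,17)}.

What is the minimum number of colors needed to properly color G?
Clique number ω(G) = 4 (lower bound: χ ≥ ω).
The clique on [10, 12, 14, 15] has size 4, forcing χ ≥ 4, and the coloring below uses 4 colors, so χ(G) = 4.
A valid 4-coloring: color 1: [8, 9, 14]; color 2: [11, 15, 16]; color 3: [10, 17]; color 4: [12, 13].

χ(G) = 4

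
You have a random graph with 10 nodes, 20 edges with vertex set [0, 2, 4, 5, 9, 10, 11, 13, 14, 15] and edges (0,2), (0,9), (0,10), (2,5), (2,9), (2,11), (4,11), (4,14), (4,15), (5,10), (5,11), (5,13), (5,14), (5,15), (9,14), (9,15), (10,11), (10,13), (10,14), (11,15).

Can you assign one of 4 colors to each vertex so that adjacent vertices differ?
A valid 4-coloring: color 1: [4, 5, 9]; color 2: [2, 10, 15]; color 3: [0, 11, 13, 14].
(χ(G) = 3 ≤ 4.)

Yes, G is 4-colorable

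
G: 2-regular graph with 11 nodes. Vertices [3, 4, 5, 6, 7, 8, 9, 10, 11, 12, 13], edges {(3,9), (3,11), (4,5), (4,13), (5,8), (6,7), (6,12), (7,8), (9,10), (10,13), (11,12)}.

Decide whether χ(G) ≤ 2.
Odd cycle [7, 8, 5, 4, 13, 10, 9, 3, 11, 12, 6] needs 3 colors (χ ≥ 3).
Hence χ(G) ≥ 3 > 2, so no proper 2-coloring exists.

No, G is not 2-colorable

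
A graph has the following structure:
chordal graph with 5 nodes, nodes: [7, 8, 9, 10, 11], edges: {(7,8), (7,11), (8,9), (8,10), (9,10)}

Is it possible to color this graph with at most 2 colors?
The clique on vertices [8, 9, 10] has size 3 > 2, so it alone needs 3 colors.

No, G is not 2-colorable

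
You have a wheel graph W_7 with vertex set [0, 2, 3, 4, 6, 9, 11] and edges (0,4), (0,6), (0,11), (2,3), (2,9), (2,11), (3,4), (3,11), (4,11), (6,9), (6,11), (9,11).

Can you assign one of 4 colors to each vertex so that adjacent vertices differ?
A valid 4-coloring: color 1: [11]; color 2: [2, 4, 6]; color 3: [0, 3, 9].
(χ(G) = 3 ≤ 4.)

Yes, G is 4-colorable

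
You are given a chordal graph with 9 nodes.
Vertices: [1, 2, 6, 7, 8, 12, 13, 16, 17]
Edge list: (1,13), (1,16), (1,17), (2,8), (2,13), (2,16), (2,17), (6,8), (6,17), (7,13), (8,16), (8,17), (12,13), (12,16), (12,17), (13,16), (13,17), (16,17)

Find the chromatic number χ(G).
χ(G) = 4

Clique number ω(G) = 4 (lower bound: χ ≥ ω).
The clique on [2, 8, 16, 17] has size 4, forcing χ ≥ 4, and the coloring below uses 4 colors, so χ(G) = 4.
A valid 4-coloring: color 1: [7, 17]; color 2: [8, 13]; color 3: [6, 16]; color 4: [1, 2, 12].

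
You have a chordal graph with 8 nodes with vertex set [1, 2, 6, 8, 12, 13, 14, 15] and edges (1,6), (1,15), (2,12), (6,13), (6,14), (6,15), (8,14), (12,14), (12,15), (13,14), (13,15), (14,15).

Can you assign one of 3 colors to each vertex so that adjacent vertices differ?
The clique on vertices [6, 13, 14, 15] has size 4 > 3, so it alone needs 4 colors.

No, G is not 3-colorable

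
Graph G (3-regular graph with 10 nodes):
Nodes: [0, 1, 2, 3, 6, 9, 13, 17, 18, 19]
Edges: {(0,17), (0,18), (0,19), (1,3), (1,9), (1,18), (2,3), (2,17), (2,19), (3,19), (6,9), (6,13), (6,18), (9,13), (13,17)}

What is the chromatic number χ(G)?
Clique number ω(G) = 3 (lower bound: χ ≥ ω).
The clique on [2, 3, 19] has size 3, forcing χ ≥ 3, and the coloring below uses 3 colors, so χ(G) = 3.
A valid 3-coloring: color 1: [3, 9, 17, 18]; color 2: [1, 13, 19]; color 3: [0, 2, 6].

χ(G) = 3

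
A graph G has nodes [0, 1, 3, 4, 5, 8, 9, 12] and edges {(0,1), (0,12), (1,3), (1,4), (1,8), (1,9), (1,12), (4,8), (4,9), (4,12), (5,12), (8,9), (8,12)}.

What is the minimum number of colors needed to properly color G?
Clique number ω(G) = 4 (lower bound: χ ≥ ω).
The clique on [1, 4, 8, 9] has size 4, forcing χ ≥ 4, and the coloring below uses 4 colors, so χ(G) = 4.
A valid 4-coloring: color 1: [1, 5]; color 2: [3, 9, 12]; color 3: [0, 8]; color 4: [4].

χ(G) = 4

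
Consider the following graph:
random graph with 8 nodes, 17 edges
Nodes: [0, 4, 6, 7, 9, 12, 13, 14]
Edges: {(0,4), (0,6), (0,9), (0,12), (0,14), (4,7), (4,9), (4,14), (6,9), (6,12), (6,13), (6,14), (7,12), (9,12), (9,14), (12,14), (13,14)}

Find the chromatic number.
χ(G) = 5

Clique number ω(G) = 5 (lower bound: χ ≥ ω).
The clique on [0, 6, 9, 12, 14] has size 5, forcing χ ≥ 5, and the coloring below uses 5 colors, so χ(G) = 5.
A valid 5-coloring: color 1: [7, 14]; color 2: [9, 13]; color 3: [4, 12]; color 4: [0]; color 5: [6].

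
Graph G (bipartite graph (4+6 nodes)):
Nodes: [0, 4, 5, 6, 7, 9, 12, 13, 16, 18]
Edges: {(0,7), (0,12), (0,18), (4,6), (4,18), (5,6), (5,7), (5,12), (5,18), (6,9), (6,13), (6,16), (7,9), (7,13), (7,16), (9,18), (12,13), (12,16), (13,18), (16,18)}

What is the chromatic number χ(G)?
Clique number ω(G) = 2 (lower bound: χ ≥ ω).
The graph is bipartite (no odd cycle), so 2 colors suffice: χ(G) = 2.
A valid 2-coloring: color 1: [6, 7, 12, 18]; color 2: [0, 4, 5, 9, 13, 16].

χ(G) = 2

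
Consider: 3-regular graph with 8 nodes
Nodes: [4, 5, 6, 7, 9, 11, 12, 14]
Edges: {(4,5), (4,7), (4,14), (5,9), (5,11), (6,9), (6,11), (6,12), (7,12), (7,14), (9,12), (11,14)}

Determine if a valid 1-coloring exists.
No, G is not 1-colorable

The clique on vertices [4, 7, 14] has size 3 > 1, so it alone needs 3 colors.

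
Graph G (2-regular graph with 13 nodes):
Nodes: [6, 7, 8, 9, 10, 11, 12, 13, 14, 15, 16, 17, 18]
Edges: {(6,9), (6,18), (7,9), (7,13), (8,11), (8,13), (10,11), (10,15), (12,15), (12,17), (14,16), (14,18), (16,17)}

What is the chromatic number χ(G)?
Clique number ω(G) = 2 (lower bound: χ ≥ ω).
Odd cycle [17, 16, 14, 18, 6, 9, 7, 13, 8, 11, 10, 15, 12] needs 3 colors (χ ≥ 3).
The coloring below uses 3 colors, so χ(G) = 3.
A valid 3-coloring: color 1: [9, 11, 13, 15, 17, 18]; color 2: [6, 7, 8, 10, 12, 16]; color 3: [14].

χ(G) = 3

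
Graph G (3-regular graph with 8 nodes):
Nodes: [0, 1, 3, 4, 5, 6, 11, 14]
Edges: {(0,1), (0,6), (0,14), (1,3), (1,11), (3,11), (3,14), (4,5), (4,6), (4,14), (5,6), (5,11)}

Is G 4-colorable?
Yes, G is 4-colorable

A valid 4-coloring: color 1: [0, 4, 11]; color 2: [1, 6, 14]; color 3: [3, 5].
(χ(G) = 3 ≤ 4.)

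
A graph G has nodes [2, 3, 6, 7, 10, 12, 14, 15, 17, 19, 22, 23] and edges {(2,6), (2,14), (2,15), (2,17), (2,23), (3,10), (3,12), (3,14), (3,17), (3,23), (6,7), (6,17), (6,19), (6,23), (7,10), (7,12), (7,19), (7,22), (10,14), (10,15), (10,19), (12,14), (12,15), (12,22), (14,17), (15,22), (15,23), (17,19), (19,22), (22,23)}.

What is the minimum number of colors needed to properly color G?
Clique number ω(G) = 3 (lower bound: χ ≥ ω).
Suppose a proper 3-coloring c exists. The clique [2, 6, 17] takes 3 distinct colors; by symmetry let c(2) = 1, c(6) = 2, c(17) = 3.
- Vertex 14: neighbors [2, 17] already have colors [1, 3] ⇒ c(14) = 2.
- Vertex 3: neighbors [14, 17] already have colors [2, 3] ⇒ c(3) = 1.
- Vertex 10: neighbors [3, 14] already have colors [1, 2] ⇒ c(10) = 3.
- Vertex 7: neighbors [6, 10] already have colors [2, 3] ⇒ c(7) = 1.
- Vertex 19: neighbors [7, 6, 10] already have colors [1, 2, 3] — all 3 colors blocked. Contradiction.
The forced assignments end in a contradiction, so G has no proper 3-coloring (χ ≥ 4).
The coloring below uses 4 colors, so χ(G) = 4.
A valid 4-coloring: color 1: [10, 12, 17, 23]; color 2: [2, 3, 7]; color 3: [6, 14, 22]; color 4: [15, 19].

χ(G) = 4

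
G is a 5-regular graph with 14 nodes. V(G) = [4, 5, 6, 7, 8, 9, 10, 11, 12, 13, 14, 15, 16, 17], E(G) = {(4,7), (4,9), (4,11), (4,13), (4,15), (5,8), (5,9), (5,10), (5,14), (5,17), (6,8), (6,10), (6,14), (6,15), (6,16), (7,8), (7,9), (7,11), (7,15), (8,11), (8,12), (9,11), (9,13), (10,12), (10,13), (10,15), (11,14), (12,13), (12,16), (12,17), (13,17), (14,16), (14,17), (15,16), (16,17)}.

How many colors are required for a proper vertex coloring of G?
χ(G) = 4

Clique number ω(G) = 4 (lower bound: χ ≥ ω).
The clique on [4, 7, 9, 11] has size 4, forcing χ ≥ 4, and the coloring below uses 4 colors, so χ(G) = 4.
A valid 4-coloring: color 1: [5, 11, 13, 16]; color 2: [4, 8, 10, 17]; color 3: [9, 12, 14, 15]; color 4: [6, 7].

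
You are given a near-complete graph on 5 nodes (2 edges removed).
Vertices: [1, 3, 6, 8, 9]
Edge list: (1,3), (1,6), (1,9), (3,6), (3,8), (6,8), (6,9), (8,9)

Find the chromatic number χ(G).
χ(G) = 3

Clique number ω(G) = 3 (lower bound: χ ≥ ω).
The clique on [6, 8, 9] has size 3, forcing χ ≥ 3, and the coloring below uses 3 colors, so χ(G) = 3.
A valid 3-coloring: color 1: [6]; color 2: [1, 8]; color 3: [3, 9].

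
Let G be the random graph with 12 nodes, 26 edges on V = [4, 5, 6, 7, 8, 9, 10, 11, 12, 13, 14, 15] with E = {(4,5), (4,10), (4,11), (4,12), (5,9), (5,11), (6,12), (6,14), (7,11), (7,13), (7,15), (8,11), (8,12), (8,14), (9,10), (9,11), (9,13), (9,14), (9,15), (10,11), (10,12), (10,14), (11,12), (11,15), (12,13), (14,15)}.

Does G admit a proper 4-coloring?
A valid 4-coloring: color 1: [11, 13, 14]; color 2: [7, 9, 12]; color 3: [5, 6, 8, 10, 15]; color 4: [4].
(χ(G) = 4 ≤ 4.)

Yes, G is 4-colorable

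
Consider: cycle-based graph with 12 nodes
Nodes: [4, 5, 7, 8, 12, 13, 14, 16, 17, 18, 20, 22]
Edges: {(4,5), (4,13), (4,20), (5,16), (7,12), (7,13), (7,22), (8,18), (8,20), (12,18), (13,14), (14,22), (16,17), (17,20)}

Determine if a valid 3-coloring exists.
A valid 3-coloring: color 1: [5, 13, 18, 20, 22]; color 2: [4, 7, 8, 14, 16]; color 3: [12, 17].
(χ(G) = 3 ≤ 3.)

Yes, G is 3-colorable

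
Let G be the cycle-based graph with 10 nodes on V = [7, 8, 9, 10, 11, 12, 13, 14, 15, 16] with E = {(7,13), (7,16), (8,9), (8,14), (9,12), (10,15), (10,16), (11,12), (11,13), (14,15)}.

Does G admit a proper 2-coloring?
A valid 2-coloring: color 1: [7, 9, 10, 11, 14]; color 2: [8, 12, 13, 15, 16].
(χ(G) = 2 ≤ 2.)

Yes, G is 2-colorable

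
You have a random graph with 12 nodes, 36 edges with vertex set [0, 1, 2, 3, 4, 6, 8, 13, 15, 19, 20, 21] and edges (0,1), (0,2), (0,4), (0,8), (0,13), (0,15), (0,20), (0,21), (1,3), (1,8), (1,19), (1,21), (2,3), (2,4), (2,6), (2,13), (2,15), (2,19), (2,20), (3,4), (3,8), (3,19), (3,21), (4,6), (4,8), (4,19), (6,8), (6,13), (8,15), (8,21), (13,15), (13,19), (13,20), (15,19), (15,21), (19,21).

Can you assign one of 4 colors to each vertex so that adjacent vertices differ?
Suppose a proper 4-coloring c exists. The clique [0, 1, 8, 21] takes 4 distinct colors; by symmetry let c(0) = 1, c(1) = 2, c(8) = 3, c(21) = 4.
- Vertex 3: neighbors [1, 8, 21] already have colors [2, 3, 4] ⇒ c(3) = 1.
- Vertex 19: neighbors [3, 1, 21] already have colors [1, 2, 4] ⇒ c(19) = 3.
- Vertex 15: neighbors [0, 8, 21] already have colors [1, 3, 4] ⇒ c(15) = 2.
- Vertex 2: neighbors [0, 15, 19] already have colors [1, 2, 3] ⇒ c(2) = 4.
- Vertex 13: neighbors [0, 15, 19, 2] already have colors [1, 2, 3, 4] — all 4 colors blocked. Contradiction.
The forced assignments end in a contradiction, so G has no proper 4-coloring (χ ≥ 5).

No, G is not 4-colorable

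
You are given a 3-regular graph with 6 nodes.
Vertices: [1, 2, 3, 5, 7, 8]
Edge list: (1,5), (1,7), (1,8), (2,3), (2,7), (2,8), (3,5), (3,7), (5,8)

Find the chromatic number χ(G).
Clique number ω(G) = 3 (lower bound: χ ≥ ω).
The clique on [1, 5, 8] has size 3, forcing χ ≥ 3, and the coloring below uses 3 colors, so χ(G) = 3.
A valid 3-coloring: color 1: [1, 3]; color 2: [2, 5]; color 3: [7, 8].

χ(G) = 3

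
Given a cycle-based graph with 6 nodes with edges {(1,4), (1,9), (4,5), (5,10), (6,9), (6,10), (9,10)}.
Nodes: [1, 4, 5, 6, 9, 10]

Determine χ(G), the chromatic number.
Clique number ω(G) = 3 (lower bound: χ ≥ ω).
The clique on [6, 9, 10] has size 3, forcing χ ≥ 3, and the coloring below uses 3 colors, so χ(G) = 3.
A valid 3-coloring: color 1: [4, 10]; color 2: [5, 9]; color 3: [1, 6].

χ(G) = 3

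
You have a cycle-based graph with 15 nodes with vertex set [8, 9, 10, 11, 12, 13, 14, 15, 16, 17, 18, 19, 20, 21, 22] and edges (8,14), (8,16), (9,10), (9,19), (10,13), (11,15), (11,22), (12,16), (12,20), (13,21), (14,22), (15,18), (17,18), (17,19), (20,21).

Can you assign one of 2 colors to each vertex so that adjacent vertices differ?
Odd cycle [16, 8, 14, 22, 11, 15, 18, 17, 19, 9, 10, 13, 21, 20, 12] needs 3 colors (χ ≥ 3).
Hence χ(G) ≥ 3 > 2, so no proper 2-coloring exists.

No, G is not 2-colorable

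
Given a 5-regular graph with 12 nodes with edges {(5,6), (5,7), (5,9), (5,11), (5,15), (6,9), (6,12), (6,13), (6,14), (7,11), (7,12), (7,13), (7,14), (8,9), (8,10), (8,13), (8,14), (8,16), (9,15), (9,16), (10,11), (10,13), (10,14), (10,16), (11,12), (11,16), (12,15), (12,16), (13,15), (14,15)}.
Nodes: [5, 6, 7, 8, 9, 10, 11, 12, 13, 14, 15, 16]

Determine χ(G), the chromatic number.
Clique number ω(G) = 3 (lower bound: χ ≥ ω).
Suppose a proper 3-coloring c exists. The clique [5, 6, 9] takes 3 distinct colors; by symmetry let c(5) = 1, c(6) = 2, c(9) = 3.
- Vertex 15: neighbors [5, 9] already have colors [1, 3] ⇒ c(15) = 2.
- Vertex 7: neighbors [5] already have colors [1]; try each remaining color.
- Case c(7) = 2:
  - Vertex 11: neighbors [5, 7] already have colors [1, 2] ⇒ c(11) = 3.
  - Vertex 12: neighbors [6, 11] already have colors [2, 3] ⇒ c(12) = 1.
  - Vertex 16: neighbors [12, 9] already have colors [1, 3] ⇒ c(16) = 2.
  - Vertex 8: neighbors [16, 9] already have colors [2, 3] ⇒ c(8) = 1.
  - Vertex 10: neighbors [8, 16, 11] already have colors [1, 2, 3] — all 3 colors blocked. Contradiction.
- Case c(7) = 3:
  - Vertex 11: neighbors [5, 7] already have colors [1, 3] ⇒ c(11) = 2.
  - Vertex 16: neighbors [11, 9] already have colors [2, 3] ⇒ c(16) = 1.
  - Vertex 12: neighbors [16, 6, 7] already have colors [1, 2, 3] — all 3 colors blocked. Contradiction.
Every case ends in a contradiction, so G has no proper 3-coloring (χ ≥ 4).
The coloring below uses 4 colors, so χ(G) = 4.
A valid 4-coloring: color 1: [6, 7, 8, 15]; color 2: [5, 13, 14, 16]; color 3: [9, 10, 12]; color 4: [11].

χ(G) = 4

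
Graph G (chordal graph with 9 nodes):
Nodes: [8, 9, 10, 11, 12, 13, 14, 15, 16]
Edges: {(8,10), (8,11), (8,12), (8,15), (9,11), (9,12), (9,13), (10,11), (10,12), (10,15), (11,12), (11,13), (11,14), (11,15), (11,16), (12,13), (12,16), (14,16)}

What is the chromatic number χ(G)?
χ(G) = 4

Clique number ω(G) = 4 (lower bound: χ ≥ ω).
The clique on [8, 10, 11, 12] has size 4, forcing χ ≥ 4, and the coloring below uses 4 colors, so χ(G) = 4.
A valid 4-coloring: color 1: [11]; color 2: [12, 14, 15]; color 3: [8, 9, 16]; color 4: [10, 13].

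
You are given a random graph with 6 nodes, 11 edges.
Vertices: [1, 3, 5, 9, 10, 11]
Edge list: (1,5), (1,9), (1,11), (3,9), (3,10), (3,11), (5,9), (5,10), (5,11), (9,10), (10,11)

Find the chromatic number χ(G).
Clique number ω(G) = 3 (lower bound: χ ≥ ω).
The clique on [3, 9, 10] has size 3, forcing χ ≥ 3, and the coloring below uses 3 colors, so χ(G) = 3.
A valid 3-coloring: color 1: [9, 11]; color 2: [1, 10]; color 3: [3, 5].

χ(G) = 3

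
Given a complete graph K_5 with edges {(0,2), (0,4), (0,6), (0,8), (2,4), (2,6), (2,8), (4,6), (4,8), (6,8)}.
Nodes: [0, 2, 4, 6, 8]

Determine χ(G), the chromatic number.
χ(G) = 5

Clique number ω(G) = 5 (lower bound: χ ≥ ω).
The clique on [0, 2, 4, 6, 8] has size 5, forcing χ ≥ 5, and the coloring below uses 5 colors, so χ(G) = 5.
A valid 5-coloring: color 1: [6]; color 2: [0]; color 3: [8]; color 4: [2]; color 5: [4].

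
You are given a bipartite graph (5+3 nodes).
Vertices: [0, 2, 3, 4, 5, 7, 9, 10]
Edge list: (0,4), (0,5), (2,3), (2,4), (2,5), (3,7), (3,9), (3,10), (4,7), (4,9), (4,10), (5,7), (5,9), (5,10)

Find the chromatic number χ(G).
Clique number ω(G) = 2 (lower bound: χ ≥ ω).
The graph is bipartite (no odd cycle), so 2 colors suffice: χ(G) = 2.
A valid 2-coloring: color 1: [3, 4, 5]; color 2: [0, 2, 7, 9, 10].

χ(G) = 2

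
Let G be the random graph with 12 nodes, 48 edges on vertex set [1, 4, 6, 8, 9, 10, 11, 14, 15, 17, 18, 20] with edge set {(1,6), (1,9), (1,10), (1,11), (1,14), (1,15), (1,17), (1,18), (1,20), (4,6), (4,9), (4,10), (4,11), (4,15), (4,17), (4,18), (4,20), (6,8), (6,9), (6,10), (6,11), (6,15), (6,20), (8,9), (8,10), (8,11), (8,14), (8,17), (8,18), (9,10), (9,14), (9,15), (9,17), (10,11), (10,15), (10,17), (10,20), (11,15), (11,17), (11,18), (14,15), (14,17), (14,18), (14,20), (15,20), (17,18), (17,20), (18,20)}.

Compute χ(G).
Clique number ω(G) = 5 (lower bound: χ ≥ ω).
The clique on [1, 6, 9, 10, 15] has size 5, forcing χ ≥ 5, and the coloring below uses 5 colors, so χ(G) = 5.
A valid 5-coloring: color 1: [10, 18]; color 2: [1, 4, 8]; color 3: [15, 17]; color 4: [9, 11, 20]; color 5: [6, 14].

χ(G) = 5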